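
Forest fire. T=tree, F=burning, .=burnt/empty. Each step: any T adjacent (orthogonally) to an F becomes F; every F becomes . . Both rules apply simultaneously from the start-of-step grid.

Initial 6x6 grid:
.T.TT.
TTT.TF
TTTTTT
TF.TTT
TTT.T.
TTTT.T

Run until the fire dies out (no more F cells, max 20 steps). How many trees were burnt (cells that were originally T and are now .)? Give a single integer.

Answer: 25

Derivation:
Step 1: +5 fires, +2 burnt (F count now 5)
Step 2: +9 fires, +5 burnt (F count now 9)
Step 3: +8 fires, +9 burnt (F count now 8)
Step 4: +3 fires, +8 burnt (F count now 3)
Step 5: +0 fires, +3 burnt (F count now 0)
Fire out after step 5
Initially T: 26, now '.': 35
Total burnt (originally-T cells now '.'): 25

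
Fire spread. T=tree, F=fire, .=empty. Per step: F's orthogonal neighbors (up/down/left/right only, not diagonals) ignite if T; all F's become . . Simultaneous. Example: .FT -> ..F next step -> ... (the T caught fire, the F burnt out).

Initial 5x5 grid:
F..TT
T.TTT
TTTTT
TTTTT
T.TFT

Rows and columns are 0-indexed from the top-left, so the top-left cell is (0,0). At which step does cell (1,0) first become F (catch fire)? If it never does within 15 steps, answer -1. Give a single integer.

Step 1: cell (1,0)='F' (+4 fires, +2 burnt)
  -> target ignites at step 1
Step 2: cell (1,0)='.' (+4 fires, +4 burnt)
Step 3: cell (1,0)='.' (+6 fires, +4 burnt)
Step 4: cell (1,0)='.' (+4 fires, +6 burnt)
Step 5: cell (1,0)='.' (+1 fires, +4 burnt)
Step 6: cell (1,0)='.' (+0 fires, +1 burnt)
  fire out at step 6

1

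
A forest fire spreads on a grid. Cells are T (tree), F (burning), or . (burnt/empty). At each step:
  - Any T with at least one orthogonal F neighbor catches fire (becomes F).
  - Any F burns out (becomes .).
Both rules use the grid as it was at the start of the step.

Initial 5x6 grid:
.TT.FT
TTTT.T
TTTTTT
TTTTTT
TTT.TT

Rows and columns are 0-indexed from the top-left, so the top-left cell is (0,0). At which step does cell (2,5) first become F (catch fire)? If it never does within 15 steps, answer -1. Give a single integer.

Step 1: cell (2,5)='T' (+1 fires, +1 burnt)
Step 2: cell (2,5)='T' (+1 fires, +1 burnt)
Step 3: cell (2,5)='F' (+1 fires, +1 burnt)
  -> target ignites at step 3
Step 4: cell (2,5)='.' (+2 fires, +1 burnt)
Step 5: cell (2,5)='.' (+3 fires, +2 burnt)
Step 6: cell (2,5)='.' (+4 fires, +3 burnt)
Step 7: cell (2,5)='.' (+3 fires, +4 burnt)
Step 8: cell (2,5)='.' (+5 fires, +3 burnt)
Step 9: cell (2,5)='.' (+4 fires, +5 burnt)
Step 10: cell (2,5)='.' (+1 fires, +4 burnt)
Step 11: cell (2,5)='.' (+0 fires, +1 burnt)
  fire out at step 11

3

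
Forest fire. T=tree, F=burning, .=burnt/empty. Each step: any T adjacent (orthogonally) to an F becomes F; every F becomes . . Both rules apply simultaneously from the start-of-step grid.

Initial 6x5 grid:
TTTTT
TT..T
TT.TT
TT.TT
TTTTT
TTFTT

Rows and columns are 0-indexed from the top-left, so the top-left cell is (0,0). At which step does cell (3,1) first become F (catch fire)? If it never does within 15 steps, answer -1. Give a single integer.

Step 1: cell (3,1)='T' (+3 fires, +1 burnt)
Step 2: cell (3,1)='T' (+4 fires, +3 burnt)
Step 3: cell (3,1)='F' (+4 fires, +4 burnt)
  -> target ignites at step 3
Step 4: cell (3,1)='.' (+4 fires, +4 burnt)
Step 5: cell (3,1)='.' (+3 fires, +4 burnt)
Step 6: cell (3,1)='.' (+3 fires, +3 burnt)
Step 7: cell (3,1)='.' (+3 fires, +3 burnt)
Step 8: cell (3,1)='.' (+1 fires, +3 burnt)
Step 9: cell (3,1)='.' (+0 fires, +1 burnt)
  fire out at step 9

3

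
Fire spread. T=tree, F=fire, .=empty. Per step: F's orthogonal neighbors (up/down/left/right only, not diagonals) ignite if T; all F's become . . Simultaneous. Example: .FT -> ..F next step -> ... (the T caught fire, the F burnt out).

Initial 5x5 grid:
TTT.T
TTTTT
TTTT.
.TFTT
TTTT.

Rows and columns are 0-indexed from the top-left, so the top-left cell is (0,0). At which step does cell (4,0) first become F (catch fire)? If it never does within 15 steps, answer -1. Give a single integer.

Step 1: cell (4,0)='T' (+4 fires, +1 burnt)
Step 2: cell (4,0)='T' (+6 fires, +4 burnt)
Step 3: cell (4,0)='F' (+5 fires, +6 burnt)
  -> target ignites at step 3
Step 4: cell (4,0)='.' (+3 fires, +5 burnt)
Step 5: cell (4,0)='.' (+2 fires, +3 burnt)
Step 6: cell (4,0)='.' (+0 fires, +2 burnt)
  fire out at step 6

3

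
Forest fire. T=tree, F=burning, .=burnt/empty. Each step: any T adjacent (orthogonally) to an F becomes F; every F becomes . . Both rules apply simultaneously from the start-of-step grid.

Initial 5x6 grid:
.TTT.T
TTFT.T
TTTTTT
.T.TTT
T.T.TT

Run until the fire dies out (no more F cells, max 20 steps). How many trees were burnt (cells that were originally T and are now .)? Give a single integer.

Step 1: +4 fires, +1 burnt (F count now 4)
Step 2: +5 fires, +4 burnt (F count now 5)
Step 3: +4 fires, +5 burnt (F count now 4)
Step 4: +2 fires, +4 burnt (F count now 2)
Step 5: +3 fires, +2 burnt (F count now 3)
Step 6: +2 fires, +3 burnt (F count now 2)
Step 7: +0 fires, +2 burnt (F count now 0)
Fire out after step 7
Initially T: 22, now '.': 28
Total burnt (originally-T cells now '.'): 20

Answer: 20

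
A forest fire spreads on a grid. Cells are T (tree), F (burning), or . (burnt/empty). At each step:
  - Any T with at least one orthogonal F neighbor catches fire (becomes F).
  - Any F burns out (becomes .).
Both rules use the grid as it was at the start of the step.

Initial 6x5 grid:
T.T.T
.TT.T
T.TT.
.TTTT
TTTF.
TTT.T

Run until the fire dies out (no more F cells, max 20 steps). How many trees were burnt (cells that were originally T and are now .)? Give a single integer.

Answer: 15

Derivation:
Step 1: +2 fires, +1 burnt (F count now 2)
Step 2: +5 fires, +2 burnt (F count now 5)
Step 3: +4 fires, +5 burnt (F count now 4)
Step 4: +2 fires, +4 burnt (F count now 2)
Step 5: +2 fires, +2 burnt (F count now 2)
Step 6: +0 fires, +2 burnt (F count now 0)
Fire out after step 6
Initially T: 20, now '.': 25
Total burnt (originally-T cells now '.'): 15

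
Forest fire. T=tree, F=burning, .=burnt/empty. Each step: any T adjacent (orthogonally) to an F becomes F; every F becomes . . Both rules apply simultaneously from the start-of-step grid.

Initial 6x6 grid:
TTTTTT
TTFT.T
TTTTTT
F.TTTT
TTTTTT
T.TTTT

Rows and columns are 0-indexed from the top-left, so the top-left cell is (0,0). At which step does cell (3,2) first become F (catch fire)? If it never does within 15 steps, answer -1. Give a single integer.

Step 1: cell (3,2)='T' (+6 fires, +2 burnt)
Step 2: cell (3,2)='F' (+8 fires, +6 burnt)
  -> target ignites at step 2
Step 3: cell (3,2)='.' (+5 fires, +8 burnt)
Step 4: cell (3,2)='.' (+5 fires, +5 burnt)
Step 5: cell (3,2)='.' (+4 fires, +5 burnt)
Step 6: cell (3,2)='.' (+2 fires, +4 burnt)
Step 7: cell (3,2)='.' (+1 fires, +2 burnt)
Step 8: cell (3,2)='.' (+0 fires, +1 burnt)
  fire out at step 8

2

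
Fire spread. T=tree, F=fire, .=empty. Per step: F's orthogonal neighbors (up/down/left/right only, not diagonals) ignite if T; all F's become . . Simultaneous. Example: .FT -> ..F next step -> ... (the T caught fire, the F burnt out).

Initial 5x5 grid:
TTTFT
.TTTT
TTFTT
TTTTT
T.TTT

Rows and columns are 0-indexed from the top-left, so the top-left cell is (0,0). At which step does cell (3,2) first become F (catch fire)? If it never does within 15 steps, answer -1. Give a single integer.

Step 1: cell (3,2)='F' (+7 fires, +2 burnt)
  -> target ignites at step 1
Step 2: cell (3,2)='.' (+8 fires, +7 burnt)
Step 3: cell (3,2)='.' (+4 fires, +8 burnt)
Step 4: cell (3,2)='.' (+2 fires, +4 burnt)
Step 5: cell (3,2)='.' (+0 fires, +2 burnt)
  fire out at step 5

1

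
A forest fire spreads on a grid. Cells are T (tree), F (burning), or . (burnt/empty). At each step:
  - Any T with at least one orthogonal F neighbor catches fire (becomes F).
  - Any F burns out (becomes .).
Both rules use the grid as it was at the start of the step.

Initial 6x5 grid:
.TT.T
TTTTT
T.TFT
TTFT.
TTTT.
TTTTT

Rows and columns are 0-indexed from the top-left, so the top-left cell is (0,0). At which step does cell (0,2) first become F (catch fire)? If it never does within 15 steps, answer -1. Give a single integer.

Step 1: cell (0,2)='T' (+6 fires, +2 burnt)
Step 2: cell (0,2)='T' (+6 fires, +6 burnt)
Step 3: cell (0,2)='F' (+7 fires, +6 burnt)
  -> target ignites at step 3
Step 4: cell (0,2)='.' (+4 fires, +7 burnt)
Step 5: cell (0,2)='.' (+0 fires, +4 burnt)
  fire out at step 5

3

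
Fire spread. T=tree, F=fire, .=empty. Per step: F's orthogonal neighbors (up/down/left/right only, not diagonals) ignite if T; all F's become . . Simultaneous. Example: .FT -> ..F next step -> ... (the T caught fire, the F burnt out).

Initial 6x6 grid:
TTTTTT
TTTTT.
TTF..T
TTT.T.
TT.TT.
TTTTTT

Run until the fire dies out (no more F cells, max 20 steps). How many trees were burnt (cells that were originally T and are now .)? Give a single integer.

Step 1: +3 fires, +1 burnt (F count now 3)
Step 2: +5 fires, +3 burnt (F count now 5)
Step 3: +6 fires, +5 burnt (F count now 6)
Step 4: +4 fires, +6 burnt (F count now 4)
Step 5: +3 fires, +4 burnt (F count now 3)
Step 6: +1 fires, +3 burnt (F count now 1)
Step 7: +2 fires, +1 burnt (F count now 2)
Step 8: +2 fires, +2 burnt (F count now 2)
Step 9: +1 fires, +2 burnt (F count now 1)
Step 10: +0 fires, +1 burnt (F count now 0)
Fire out after step 10
Initially T: 28, now '.': 35
Total burnt (originally-T cells now '.'): 27

Answer: 27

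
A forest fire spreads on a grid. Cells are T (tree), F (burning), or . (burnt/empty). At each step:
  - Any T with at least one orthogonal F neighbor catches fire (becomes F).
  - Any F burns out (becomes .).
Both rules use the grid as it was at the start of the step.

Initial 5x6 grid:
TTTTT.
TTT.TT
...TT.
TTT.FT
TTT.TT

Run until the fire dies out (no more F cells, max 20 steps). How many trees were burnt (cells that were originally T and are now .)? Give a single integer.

Answer: 15

Derivation:
Step 1: +3 fires, +1 burnt (F count now 3)
Step 2: +3 fires, +3 burnt (F count now 3)
Step 3: +2 fires, +3 burnt (F count now 2)
Step 4: +1 fires, +2 burnt (F count now 1)
Step 5: +1 fires, +1 burnt (F count now 1)
Step 6: +2 fires, +1 burnt (F count now 2)
Step 7: +2 fires, +2 burnt (F count now 2)
Step 8: +1 fires, +2 burnt (F count now 1)
Step 9: +0 fires, +1 burnt (F count now 0)
Fire out after step 9
Initially T: 21, now '.': 24
Total burnt (originally-T cells now '.'): 15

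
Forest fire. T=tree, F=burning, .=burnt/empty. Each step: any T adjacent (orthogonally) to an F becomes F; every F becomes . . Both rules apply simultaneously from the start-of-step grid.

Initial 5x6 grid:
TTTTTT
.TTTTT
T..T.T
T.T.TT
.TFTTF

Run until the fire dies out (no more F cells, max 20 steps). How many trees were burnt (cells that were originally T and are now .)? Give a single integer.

Answer: 19

Derivation:
Step 1: +5 fires, +2 burnt (F count now 5)
Step 2: +2 fires, +5 burnt (F count now 2)
Step 3: +1 fires, +2 burnt (F count now 1)
Step 4: +2 fires, +1 burnt (F count now 2)
Step 5: +2 fires, +2 burnt (F count now 2)
Step 6: +3 fires, +2 burnt (F count now 3)
Step 7: +2 fires, +3 burnt (F count now 2)
Step 8: +1 fires, +2 burnt (F count now 1)
Step 9: +1 fires, +1 burnt (F count now 1)
Step 10: +0 fires, +1 burnt (F count now 0)
Fire out after step 10
Initially T: 21, now '.': 28
Total burnt (originally-T cells now '.'): 19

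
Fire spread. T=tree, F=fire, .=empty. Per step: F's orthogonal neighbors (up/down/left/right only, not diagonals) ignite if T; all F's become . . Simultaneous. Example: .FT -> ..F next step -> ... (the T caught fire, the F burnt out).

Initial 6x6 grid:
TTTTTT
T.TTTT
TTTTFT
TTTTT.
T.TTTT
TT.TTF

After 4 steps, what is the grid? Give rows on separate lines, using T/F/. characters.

Step 1: 6 trees catch fire, 2 burn out
  TTTTTT
  T.TTFT
  TTTF.F
  TTTTF.
  T.TTTF
  TT.TF.
Step 2: 7 trees catch fire, 6 burn out
  TTTTFT
  T.TF.F
  TTF...
  TTTF..
  T.TTF.
  TT.F..
Step 3: 6 trees catch fire, 7 burn out
  TTTF.F
  T.F...
  TF....
  TTF...
  T.TF..
  TT....
Step 4: 4 trees catch fire, 6 burn out
  TTF...
  T.....
  F.....
  TF....
  T.F...
  TT....

TTF...
T.....
F.....
TF....
T.F...
TT....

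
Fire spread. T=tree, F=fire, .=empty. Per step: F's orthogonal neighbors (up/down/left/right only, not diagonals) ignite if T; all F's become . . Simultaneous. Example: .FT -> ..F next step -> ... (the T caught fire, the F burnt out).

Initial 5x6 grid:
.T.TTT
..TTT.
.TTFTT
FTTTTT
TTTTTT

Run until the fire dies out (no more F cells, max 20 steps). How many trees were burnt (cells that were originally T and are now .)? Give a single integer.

Step 1: +6 fires, +2 burnt (F count now 6)
Step 2: +9 fires, +6 burnt (F count now 9)
Step 3: +4 fires, +9 burnt (F count now 4)
Step 4: +2 fires, +4 burnt (F count now 2)
Step 5: +0 fires, +2 burnt (F count now 0)
Fire out after step 5
Initially T: 22, now '.': 29
Total burnt (originally-T cells now '.'): 21

Answer: 21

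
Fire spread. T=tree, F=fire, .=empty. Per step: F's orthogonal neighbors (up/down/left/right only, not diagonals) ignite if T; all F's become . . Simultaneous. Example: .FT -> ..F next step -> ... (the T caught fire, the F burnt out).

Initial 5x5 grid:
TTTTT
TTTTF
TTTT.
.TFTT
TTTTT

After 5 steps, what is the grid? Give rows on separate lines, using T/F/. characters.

Step 1: 6 trees catch fire, 2 burn out
  TTTTF
  TTTF.
  TTFT.
  .F.FT
  TTFTT
Step 2: 7 trees catch fire, 6 burn out
  TTTF.
  TTF..
  TF.F.
  ....F
  TF.FT
Step 3: 5 trees catch fire, 7 burn out
  TTF..
  TF...
  F....
  .....
  F...F
Step 4: 2 trees catch fire, 5 burn out
  TF...
  F....
  .....
  .....
  .....
Step 5: 1 trees catch fire, 2 burn out
  F....
  .....
  .....
  .....
  .....

F....
.....
.....
.....
.....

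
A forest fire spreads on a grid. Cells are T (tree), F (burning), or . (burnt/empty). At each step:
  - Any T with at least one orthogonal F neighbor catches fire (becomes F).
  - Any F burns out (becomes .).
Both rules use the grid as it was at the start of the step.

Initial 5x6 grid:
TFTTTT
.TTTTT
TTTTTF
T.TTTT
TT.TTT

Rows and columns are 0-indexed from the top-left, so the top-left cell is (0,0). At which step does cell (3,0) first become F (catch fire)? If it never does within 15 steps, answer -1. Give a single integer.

Step 1: cell (3,0)='T' (+6 fires, +2 burnt)
Step 2: cell (3,0)='T' (+8 fires, +6 burnt)
Step 3: cell (3,0)='T' (+6 fires, +8 burnt)
Step 4: cell (3,0)='F' (+3 fires, +6 burnt)
  -> target ignites at step 4
Step 5: cell (3,0)='.' (+1 fires, +3 burnt)
Step 6: cell (3,0)='.' (+1 fires, +1 burnt)
Step 7: cell (3,0)='.' (+0 fires, +1 burnt)
  fire out at step 7

4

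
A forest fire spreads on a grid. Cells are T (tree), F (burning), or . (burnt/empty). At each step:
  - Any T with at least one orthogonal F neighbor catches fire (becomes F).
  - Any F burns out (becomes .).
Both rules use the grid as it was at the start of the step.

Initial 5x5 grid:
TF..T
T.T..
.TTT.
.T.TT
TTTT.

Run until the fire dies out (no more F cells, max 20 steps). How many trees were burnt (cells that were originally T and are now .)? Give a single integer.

Step 1: +1 fires, +1 burnt (F count now 1)
Step 2: +1 fires, +1 burnt (F count now 1)
Step 3: +0 fires, +1 burnt (F count now 0)
Fire out after step 3
Initially T: 14, now '.': 13
Total burnt (originally-T cells now '.'): 2

Answer: 2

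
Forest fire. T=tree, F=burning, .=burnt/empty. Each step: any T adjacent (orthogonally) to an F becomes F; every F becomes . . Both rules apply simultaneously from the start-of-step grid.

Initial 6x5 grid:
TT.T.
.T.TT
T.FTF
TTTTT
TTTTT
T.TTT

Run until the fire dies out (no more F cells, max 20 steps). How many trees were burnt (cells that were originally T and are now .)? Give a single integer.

Answer: 19

Derivation:
Step 1: +4 fires, +2 burnt (F count now 4)
Step 2: +5 fires, +4 burnt (F count now 5)
Step 3: +6 fires, +5 burnt (F count now 6)
Step 4: +3 fires, +6 burnt (F count now 3)
Step 5: +1 fires, +3 burnt (F count now 1)
Step 6: +0 fires, +1 burnt (F count now 0)
Fire out after step 6
Initially T: 22, now '.': 27
Total burnt (originally-T cells now '.'): 19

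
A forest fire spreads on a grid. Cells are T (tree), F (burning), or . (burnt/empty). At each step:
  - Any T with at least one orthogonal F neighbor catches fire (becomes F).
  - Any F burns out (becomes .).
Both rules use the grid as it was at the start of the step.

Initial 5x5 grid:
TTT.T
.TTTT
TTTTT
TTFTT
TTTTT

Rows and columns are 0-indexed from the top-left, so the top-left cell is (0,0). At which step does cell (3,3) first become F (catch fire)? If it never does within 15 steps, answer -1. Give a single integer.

Step 1: cell (3,3)='F' (+4 fires, +1 burnt)
  -> target ignites at step 1
Step 2: cell (3,3)='.' (+7 fires, +4 burnt)
Step 3: cell (3,3)='.' (+7 fires, +7 burnt)
Step 4: cell (3,3)='.' (+2 fires, +7 burnt)
Step 5: cell (3,3)='.' (+2 fires, +2 burnt)
Step 6: cell (3,3)='.' (+0 fires, +2 burnt)
  fire out at step 6

1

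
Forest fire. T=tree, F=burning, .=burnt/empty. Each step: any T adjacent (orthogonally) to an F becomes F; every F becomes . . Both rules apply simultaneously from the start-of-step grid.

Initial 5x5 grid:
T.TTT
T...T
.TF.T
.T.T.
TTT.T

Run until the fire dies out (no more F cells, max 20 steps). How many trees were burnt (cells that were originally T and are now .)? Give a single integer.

Answer: 5

Derivation:
Step 1: +1 fires, +1 burnt (F count now 1)
Step 2: +1 fires, +1 burnt (F count now 1)
Step 3: +1 fires, +1 burnt (F count now 1)
Step 4: +2 fires, +1 burnt (F count now 2)
Step 5: +0 fires, +2 burnt (F count now 0)
Fire out after step 5
Initially T: 14, now '.': 16
Total burnt (originally-T cells now '.'): 5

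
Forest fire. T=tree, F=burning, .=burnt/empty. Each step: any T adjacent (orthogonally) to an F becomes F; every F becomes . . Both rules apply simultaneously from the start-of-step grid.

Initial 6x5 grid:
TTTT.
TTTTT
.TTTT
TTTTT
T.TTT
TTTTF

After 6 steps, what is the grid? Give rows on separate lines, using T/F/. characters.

Step 1: 2 trees catch fire, 1 burn out
  TTTT.
  TTTTT
  .TTTT
  TTTTT
  T.TTF
  TTTF.
Step 2: 3 trees catch fire, 2 burn out
  TTTT.
  TTTTT
  .TTTT
  TTTTF
  T.TF.
  TTF..
Step 3: 4 trees catch fire, 3 burn out
  TTTT.
  TTTTT
  .TTTF
  TTTF.
  T.F..
  TF...
Step 4: 4 trees catch fire, 4 burn out
  TTTT.
  TTTTF
  .TTF.
  TTF..
  T....
  F....
Step 5: 4 trees catch fire, 4 burn out
  TTTT.
  TTTF.
  .TF..
  TF...
  F....
  .....
Step 6: 4 trees catch fire, 4 burn out
  TTTF.
  TTF..
  .F...
  F....
  .....
  .....

TTTF.
TTF..
.F...
F....
.....
.....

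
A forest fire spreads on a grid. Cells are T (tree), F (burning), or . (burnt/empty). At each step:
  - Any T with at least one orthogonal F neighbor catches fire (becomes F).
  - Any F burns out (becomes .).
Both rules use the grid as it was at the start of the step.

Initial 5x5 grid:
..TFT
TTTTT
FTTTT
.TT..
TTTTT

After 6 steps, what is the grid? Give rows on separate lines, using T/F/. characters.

Step 1: 5 trees catch fire, 2 burn out
  ..F.F
  FTTFT
  .FTTT
  .TT..
  TTTTT
Step 2: 6 trees catch fire, 5 burn out
  .....
  .FF.F
  ..FFT
  .FT..
  TTTTT
Step 3: 3 trees catch fire, 6 burn out
  .....
  .....
  ....F
  ..F..
  TFTTT
Step 4: 2 trees catch fire, 3 burn out
  .....
  .....
  .....
  .....
  F.FTT
Step 5: 1 trees catch fire, 2 burn out
  .....
  .....
  .....
  .....
  ...FT
Step 6: 1 trees catch fire, 1 burn out
  .....
  .....
  .....
  .....
  ....F

.....
.....
.....
.....
....F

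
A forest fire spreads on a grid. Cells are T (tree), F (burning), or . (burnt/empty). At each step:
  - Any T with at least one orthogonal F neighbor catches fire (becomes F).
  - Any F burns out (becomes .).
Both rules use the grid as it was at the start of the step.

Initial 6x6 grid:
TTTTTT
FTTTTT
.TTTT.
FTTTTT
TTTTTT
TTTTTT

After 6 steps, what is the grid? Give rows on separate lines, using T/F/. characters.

Step 1: 4 trees catch fire, 2 burn out
  FTTTTT
  .FTTTT
  .TTTT.
  .FTTTT
  FTTTTT
  TTTTTT
Step 2: 6 trees catch fire, 4 burn out
  .FTTTT
  ..FTTT
  .FTTT.
  ..FTTT
  .FTTTT
  FTTTTT
Step 3: 6 trees catch fire, 6 burn out
  ..FTTT
  ...FTT
  ..FTT.
  ...FTT
  ..FTTT
  .FTTTT
Step 4: 6 trees catch fire, 6 burn out
  ...FTT
  ....FT
  ...FT.
  ....FT
  ...FTT
  ..FTTT
Step 5: 6 trees catch fire, 6 burn out
  ....FT
  .....F
  ....F.
  .....F
  ....FT
  ...FTT
Step 6: 3 trees catch fire, 6 burn out
  .....F
  ......
  ......
  ......
  .....F
  ....FT

.....F
......
......
......
.....F
....FT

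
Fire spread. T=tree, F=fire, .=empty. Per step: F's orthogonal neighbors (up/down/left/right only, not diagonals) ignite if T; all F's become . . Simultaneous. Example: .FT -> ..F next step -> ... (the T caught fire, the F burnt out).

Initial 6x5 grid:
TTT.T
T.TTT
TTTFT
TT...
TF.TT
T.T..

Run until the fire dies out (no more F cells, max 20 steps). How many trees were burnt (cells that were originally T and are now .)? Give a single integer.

Step 1: +5 fires, +2 burnt (F count now 5)
Step 2: +5 fires, +5 burnt (F count now 5)
Step 3: +3 fires, +5 burnt (F count now 3)
Step 4: +2 fires, +3 burnt (F count now 2)
Step 5: +1 fires, +2 burnt (F count now 1)
Step 6: +0 fires, +1 burnt (F count now 0)
Fire out after step 6
Initially T: 19, now '.': 27
Total burnt (originally-T cells now '.'): 16

Answer: 16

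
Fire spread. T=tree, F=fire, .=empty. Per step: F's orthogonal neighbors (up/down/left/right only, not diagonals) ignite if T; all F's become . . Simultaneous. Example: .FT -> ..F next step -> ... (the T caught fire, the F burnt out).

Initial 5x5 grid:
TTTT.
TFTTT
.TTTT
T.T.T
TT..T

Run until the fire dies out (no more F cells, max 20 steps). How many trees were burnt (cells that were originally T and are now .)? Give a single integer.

Answer: 15

Derivation:
Step 1: +4 fires, +1 burnt (F count now 4)
Step 2: +4 fires, +4 burnt (F count now 4)
Step 3: +4 fires, +4 burnt (F count now 4)
Step 4: +1 fires, +4 burnt (F count now 1)
Step 5: +1 fires, +1 burnt (F count now 1)
Step 6: +1 fires, +1 burnt (F count now 1)
Step 7: +0 fires, +1 burnt (F count now 0)
Fire out after step 7
Initially T: 18, now '.': 22
Total burnt (originally-T cells now '.'): 15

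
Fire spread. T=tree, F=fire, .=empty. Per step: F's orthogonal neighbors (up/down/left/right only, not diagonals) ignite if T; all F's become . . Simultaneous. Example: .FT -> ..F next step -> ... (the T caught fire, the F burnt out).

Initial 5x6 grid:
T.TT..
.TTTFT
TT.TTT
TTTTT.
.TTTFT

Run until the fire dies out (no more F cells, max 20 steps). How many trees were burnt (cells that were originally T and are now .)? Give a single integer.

Step 1: +6 fires, +2 burnt (F count now 6)
Step 2: +6 fires, +6 burnt (F count now 6)
Step 3: +4 fires, +6 burnt (F count now 4)
Step 4: +2 fires, +4 burnt (F count now 2)
Step 5: +2 fires, +2 burnt (F count now 2)
Step 6: +0 fires, +2 burnt (F count now 0)
Fire out after step 6
Initially T: 21, now '.': 29
Total burnt (originally-T cells now '.'): 20

Answer: 20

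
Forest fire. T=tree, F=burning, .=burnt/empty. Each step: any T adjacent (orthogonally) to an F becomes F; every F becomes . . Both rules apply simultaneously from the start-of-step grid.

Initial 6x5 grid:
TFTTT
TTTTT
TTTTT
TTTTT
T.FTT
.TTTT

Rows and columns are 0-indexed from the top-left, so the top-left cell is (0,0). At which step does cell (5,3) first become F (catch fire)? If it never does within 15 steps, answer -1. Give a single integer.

Step 1: cell (5,3)='T' (+6 fires, +2 burnt)
Step 2: cell (5,3)='F' (+10 fires, +6 burnt)
  -> target ignites at step 2
Step 3: cell (5,3)='.' (+7 fires, +10 burnt)
Step 4: cell (5,3)='.' (+3 fires, +7 burnt)
Step 5: cell (5,3)='.' (+0 fires, +3 burnt)
  fire out at step 5

2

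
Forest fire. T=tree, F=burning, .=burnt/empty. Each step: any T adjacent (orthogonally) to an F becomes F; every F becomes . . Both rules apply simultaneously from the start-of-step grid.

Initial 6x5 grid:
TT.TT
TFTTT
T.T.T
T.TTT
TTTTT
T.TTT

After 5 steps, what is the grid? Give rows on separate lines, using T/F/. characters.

Step 1: 3 trees catch fire, 1 burn out
  TF.TT
  F.FTT
  T.T.T
  T.TTT
  TTTTT
  T.TTT
Step 2: 4 trees catch fire, 3 burn out
  F..TT
  ...FT
  F.F.T
  T.TTT
  TTTTT
  T.TTT
Step 3: 4 trees catch fire, 4 burn out
  ...FT
  ....F
  ....T
  F.FTT
  TTTTT
  T.TTT
Step 4: 5 trees catch fire, 4 burn out
  ....F
  .....
  ....F
  ...FT
  FTFTT
  T.TTT
Step 5: 5 trees catch fire, 5 burn out
  .....
  .....
  .....
  ....F
  .F.FT
  F.FTT

.....
.....
.....
....F
.F.FT
F.FTT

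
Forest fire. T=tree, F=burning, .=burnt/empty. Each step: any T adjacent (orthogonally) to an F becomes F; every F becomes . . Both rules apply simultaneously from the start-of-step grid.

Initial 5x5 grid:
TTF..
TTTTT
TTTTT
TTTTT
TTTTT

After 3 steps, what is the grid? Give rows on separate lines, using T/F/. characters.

Step 1: 2 trees catch fire, 1 burn out
  TF...
  TTFTT
  TTTTT
  TTTTT
  TTTTT
Step 2: 4 trees catch fire, 2 burn out
  F....
  TF.FT
  TTFTT
  TTTTT
  TTTTT
Step 3: 5 trees catch fire, 4 burn out
  .....
  F...F
  TF.FT
  TTFTT
  TTTTT

.....
F...F
TF.FT
TTFTT
TTTTT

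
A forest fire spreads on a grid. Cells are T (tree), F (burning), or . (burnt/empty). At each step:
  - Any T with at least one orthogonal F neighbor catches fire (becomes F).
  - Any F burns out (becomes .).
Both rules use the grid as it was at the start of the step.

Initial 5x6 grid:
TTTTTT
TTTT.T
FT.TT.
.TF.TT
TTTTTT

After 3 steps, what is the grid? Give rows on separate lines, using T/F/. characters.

Step 1: 4 trees catch fire, 2 burn out
  TTTTTT
  FTTT.T
  .F.TT.
  .F..TT
  TTFTTT
Step 2: 4 trees catch fire, 4 burn out
  FTTTTT
  .FTT.T
  ...TT.
  ....TT
  TF.FTT
Step 3: 4 trees catch fire, 4 burn out
  .FTTTT
  ..FT.T
  ...TT.
  ....TT
  F...FT

.FTTTT
..FT.T
...TT.
....TT
F...FT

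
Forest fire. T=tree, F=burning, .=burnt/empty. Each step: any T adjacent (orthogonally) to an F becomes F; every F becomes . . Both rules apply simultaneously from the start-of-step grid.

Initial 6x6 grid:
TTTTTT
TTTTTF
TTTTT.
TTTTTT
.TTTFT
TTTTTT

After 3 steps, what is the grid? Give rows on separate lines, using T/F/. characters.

Step 1: 6 trees catch fire, 2 burn out
  TTTTTF
  TTTTF.
  TTTTT.
  TTTTFT
  .TTF.F
  TTTTFT
Step 2: 8 trees catch fire, 6 burn out
  TTTTF.
  TTTF..
  TTTTF.
  TTTF.F
  .TF...
  TTTF.F
Step 3: 6 trees catch fire, 8 burn out
  TTTF..
  TTF...
  TTTF..
  TTF...
  .F....
  TTF...

TTTF..
TTF...
TTTF..
TTF...
.F....
TTF...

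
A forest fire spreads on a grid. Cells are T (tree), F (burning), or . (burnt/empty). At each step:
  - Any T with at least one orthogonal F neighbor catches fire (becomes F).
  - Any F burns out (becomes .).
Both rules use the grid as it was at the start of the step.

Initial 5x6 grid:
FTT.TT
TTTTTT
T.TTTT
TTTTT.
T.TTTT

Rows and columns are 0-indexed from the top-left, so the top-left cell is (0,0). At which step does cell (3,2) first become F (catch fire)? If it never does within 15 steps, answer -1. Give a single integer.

Step 1: cell (3,2)='T' (+2 fires, +1 burnt)
Step 2: cell (3,2)='T' (+3 fires, +2 burnt)
Step 3: cell (3,2)='T' (+2 fires, +3 burnt)
Step 4: cell (3,2)='T' (+4 fires, +2 burnt)
Step 5: cell (3,2)='F' (+3 fires, +4 burnt)
  -> target ignites at step 5
Step 6: cell (3,2)='.' (+5 fires, +3 burnt)
Step 7: cell (3,2)='.' (+4 fires, +5 burnt)
Step 8: cell (3,2)='.' (+1 fires, +4 burnt)
Step 9: cell (3,2)='.' (+1 fires, +1 burnt)
Step 10: cell (3,2)='.' (+0 fires, +1 burnt)
  fire out at step 10

5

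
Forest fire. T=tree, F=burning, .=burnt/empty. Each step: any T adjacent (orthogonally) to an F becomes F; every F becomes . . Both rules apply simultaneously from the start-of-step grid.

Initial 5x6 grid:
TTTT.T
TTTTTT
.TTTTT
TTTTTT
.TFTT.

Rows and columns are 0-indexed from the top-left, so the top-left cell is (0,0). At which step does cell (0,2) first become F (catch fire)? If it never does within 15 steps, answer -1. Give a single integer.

Step 1: cell (0,2)='T' (+3 fires, +1 burnt)
Step 2: cell (0,2)='T' (+4 fires, +3 burnt)
Step 3: cell (0,2)='T' (+5 fires, +4 burnt)
Step 4: cell (0,2)='F' (+5 fires, +5 burnt)
  -> target ignites at step 4
Step 5: cell (0,2)='.' (+5 fires, +5 burnt)
Step 6: cell (0,2)='.' (+2 fires, +5 burnt)
Step 7: cell (0,2)='.' (+1 fires, +2 burnt)
Step 8: cell (0,2)='.' (+0 fires, +1 burnt)
  fire out at step 8

4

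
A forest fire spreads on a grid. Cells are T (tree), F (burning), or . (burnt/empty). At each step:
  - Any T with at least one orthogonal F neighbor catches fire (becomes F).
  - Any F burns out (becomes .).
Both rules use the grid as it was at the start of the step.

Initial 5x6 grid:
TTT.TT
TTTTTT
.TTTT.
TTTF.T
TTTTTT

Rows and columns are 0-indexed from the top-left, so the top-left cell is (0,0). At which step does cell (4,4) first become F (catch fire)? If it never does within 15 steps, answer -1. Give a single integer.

Step 1: cell (4,4)='T' (+3 fires, +1 burnt)
Step 2: cell (4,4)='F' (+6 fires, +3 burnt)
  -> target ignites at step 2
Step 3: cell (4,4)='.' (+6 fires, +6 burnt)
Step 4: cell (4,4)='.' (+6 fires, +6 burnt)
Step 5: cell (4,4)='.' (+3 fires, +6 burnt)
Step 6: cell (4,4)='.' (+1 fires, +3 burnt)
Step 7: cell (4,4)='.' (+0 fires, +1 burnt)
  fire out at step 7

2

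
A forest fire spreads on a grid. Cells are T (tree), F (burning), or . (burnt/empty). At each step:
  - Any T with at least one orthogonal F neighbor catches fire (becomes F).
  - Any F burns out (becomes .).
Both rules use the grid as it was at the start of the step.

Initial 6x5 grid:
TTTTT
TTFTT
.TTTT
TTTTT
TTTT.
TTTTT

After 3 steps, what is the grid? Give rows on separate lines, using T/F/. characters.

Step 1: 4 trees catch fire, 1 burn out
  TTFTT
  TF.FT
  .TFTT
  TTTTT
  TTTT.
  TTTTT
Step 2: 7 trees catch fire, 4 burn out
  TF.FT
  F...F
  .F.FT
  TTFTT
  TTTT.
  TTTTT
Step 3: 6 trees catch fire, 7 burn out
  F...F
  .....
  ....F
  TF.FT
  TTFT.
  TTTTT

F...F
.....
....F
TF.FT
TTFT.
TTTTT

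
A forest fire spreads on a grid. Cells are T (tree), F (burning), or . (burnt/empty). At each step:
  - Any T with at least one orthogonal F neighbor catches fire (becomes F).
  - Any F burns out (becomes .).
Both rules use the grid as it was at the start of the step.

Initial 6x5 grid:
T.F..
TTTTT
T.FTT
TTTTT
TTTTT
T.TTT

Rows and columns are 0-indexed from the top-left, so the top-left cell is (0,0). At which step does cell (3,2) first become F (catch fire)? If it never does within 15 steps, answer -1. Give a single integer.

Step 1: cell (3,2)='F' (+3 fires, +2 burnt)
  -> target ignites at step 1
Step 2: cell (3,2)='.' (+6 fires, +3 burnt)
Step 3: cell (3,2)='.' (+7 fires, +6 burnt)
Step 4: cell (3,2)='.' (+5 fires, +7 burnt)
Step 5: cell (3,2)='.' (+2 fires, +5 burnt)
Step 6: cell (3,2)='.' (+0 fires, +2 burnt)
  fire out at step 6

1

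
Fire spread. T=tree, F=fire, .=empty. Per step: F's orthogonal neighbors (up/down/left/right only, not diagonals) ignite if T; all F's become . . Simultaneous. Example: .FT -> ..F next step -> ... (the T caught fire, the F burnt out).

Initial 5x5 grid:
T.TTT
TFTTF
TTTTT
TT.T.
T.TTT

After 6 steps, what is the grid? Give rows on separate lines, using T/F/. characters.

Step 1: 6 trees catch fire, 2 burn out
  T.TTF
  F.FF.
  TFTTF
  TT.T.
  T.TTT
Step 2: 7 trees catch fire, 6 burn out
  F.FF.
  .....
  F.FF.
  TF.T.
  T.TTT
Step 3: 2 trees catch fire, 7 burn out
  .....
  .....
  .....
  F..F.
  T.TTT
Step 4: 2 trees catch fire, 2 burn out
  .....
  .....
  .....
  .....
  F.TFT
Step 5: 2 trees catch fire, 2 burn out
  .....
  .....
  .....
  .....
  ..F.F
Step 6: 0 trees catch fire, 2 burn out
  .....
  .....
  .....
  .....
  .....

.....
.....
.....
.....
.....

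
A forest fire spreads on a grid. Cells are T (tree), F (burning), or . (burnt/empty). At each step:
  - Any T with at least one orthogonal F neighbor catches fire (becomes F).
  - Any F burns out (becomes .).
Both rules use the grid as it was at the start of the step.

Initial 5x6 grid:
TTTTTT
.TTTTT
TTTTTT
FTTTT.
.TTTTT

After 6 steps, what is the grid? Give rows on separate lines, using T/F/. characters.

Step 1: 2 trees catch fire, 1 burn out
  TTTTTT
  .TTTTT
  FTTTTT
  .FTTT.
  .TTTTT
Step 2: 3 trees catch fire, 2 burn out
  TTTTTT
  .TTTTT
  .FTTTT
  ..FTT.
  .FTTTT
Step 3: 4 trees catch fire, 3 burn out
  TTTTTT
  .FTTTT
  ..FTTT
  ...FT.
  ..FTTT
Step 4: 5 trees catch fire, 4 burn out
  TFTTTT
  ..FTTT
  ...FTT
  ....F.
  ...FTT
Step 5: 5 trees catch fire, 5 burn out
  F.FTTT
  ...FTT
  ....FT
  ......
  ....FT
Step 6: 4 trees catch fire, 5 burn out
  ...FTT
  ....FT
  .....F
  ......
  .....F

...FTT
....FT
.....F
......
.....F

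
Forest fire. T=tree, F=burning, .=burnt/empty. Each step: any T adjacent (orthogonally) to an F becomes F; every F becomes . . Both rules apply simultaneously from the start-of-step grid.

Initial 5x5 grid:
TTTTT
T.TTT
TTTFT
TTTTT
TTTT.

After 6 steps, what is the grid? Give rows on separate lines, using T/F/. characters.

Step 1: 4 trees catch fire, 1 burn out
  TTTTT
  T.TFT
  TTF.F
  TTTFT
  TTTT.
Step 2: 7 trees catch fire, 4 burn out
  TTTFT
  T.F.F
  TF...
  TTF.F
  TTTF.
Step 3: 5 trees catch fire, 7 burn out
  TTF.F
  T....
  F....
  TF...
  TTF..
Step 4: 4 trees catch fire, 5 burn out
  TF...
  F....
  .....
  F....
  TF...
Step 5: 2 trees catch fire, 4 burn out
  F....
  .....
  .....
  .....
  F....
Step 6: 0 trees catch fire, 2 burn out
  .....
  .....
  .....
  .....
  .....

.....
.....
.....
.....
.....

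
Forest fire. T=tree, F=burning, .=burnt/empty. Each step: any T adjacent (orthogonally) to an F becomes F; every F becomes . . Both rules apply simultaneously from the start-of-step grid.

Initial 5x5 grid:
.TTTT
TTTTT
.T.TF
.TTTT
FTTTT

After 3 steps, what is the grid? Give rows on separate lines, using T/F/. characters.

Step 1: 4 trees catch fire, 2 burn out
  .TTTT
  TTTTF
  .T.F.
  .TTTF
  .FTTT
Step 2: 6 trees catch fire, 4 burn out
  .TTTF
  TTTF.
  .T...
  .FTF.
  ..FTF
Step 3: 5 trees catch fire, 6 burn out
  .TTF.
  TTF..
  .F...
  ..F..
  ...F.

.TTF.
TTF..
.F...
..F..
...F.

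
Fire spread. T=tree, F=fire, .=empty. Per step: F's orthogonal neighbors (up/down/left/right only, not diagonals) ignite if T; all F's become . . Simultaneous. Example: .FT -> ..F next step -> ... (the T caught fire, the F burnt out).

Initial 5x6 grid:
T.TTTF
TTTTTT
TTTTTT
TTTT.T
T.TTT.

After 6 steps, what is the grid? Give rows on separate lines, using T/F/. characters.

Step 1: 2 trees catch fire, 1 burn out
  T.TTF.
  TTTTTF
  TTTTTT
  TTTT.T
  T.TTT.
Step 2: 3 trees catch fire, 2 burn out
  T.TF..
  TTTTF.
  TTTTTF
  TTTT.T
  T.TTT.
Step 3: 4 trees catch fire, 3 burn out
  T.F...
  TTTF..
  TTTTF.
  TTTT.F
  T.TTT.
Step 4: 2 trees catch fire, 4 burn out
  T.....
  TTF...
  TTTF..
  TTTT..
  T.TTT.
Step 5: 3 trees catch fire, 2 burn out
  T.....
  TF....
  TTF...
  TTTF..
  T.TTT.
Step 6: 4 trees catch fire, 3 burn out
  T.....
  F.....
  TF....
  TTF...
  T.TFT.

T.....
F.....
TF....
TTF...
T.TFT.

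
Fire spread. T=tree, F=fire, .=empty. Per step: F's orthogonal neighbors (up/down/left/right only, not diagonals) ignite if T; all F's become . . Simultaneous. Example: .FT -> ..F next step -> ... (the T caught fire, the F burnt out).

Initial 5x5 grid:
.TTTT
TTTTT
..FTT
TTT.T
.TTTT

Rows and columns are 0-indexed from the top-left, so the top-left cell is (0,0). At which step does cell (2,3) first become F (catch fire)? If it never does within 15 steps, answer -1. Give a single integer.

Step 1: cell (2,3)='F' (+3 fires, +1 burnt)
  -> target ignites at step 1
Step 2: cell (2,3)='.' (+6 fires, +3 burnt)
Step 3: cell (2,3)='.' (+8 fires, +6 burnt)
Step 4: cell (2,3)='.' (+2 fires, +8 burnt)
Step 5: cell (2,3)='.' (+0 fires, +2 burnt)
  fire out at step 5

1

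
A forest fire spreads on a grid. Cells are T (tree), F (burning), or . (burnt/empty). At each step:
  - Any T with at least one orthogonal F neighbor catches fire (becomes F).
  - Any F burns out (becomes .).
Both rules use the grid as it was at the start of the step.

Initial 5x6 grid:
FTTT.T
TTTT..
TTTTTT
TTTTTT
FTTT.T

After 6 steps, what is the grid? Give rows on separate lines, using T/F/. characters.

Step 1: 4 trees catch fire, 2 burn out
  .FTT.T
  FTTT..
  TTTTTT
  FTTTTT
  .FTT.T
Step 2: 5 trees catch fire, 4 burn out
  ..FT.T
  .FTT..
  FTTTTT
  .FTTTT
  ..FT.T
Step 3: 5 trees catch fire, 5 burn out
  ...F.T
  ..FT..
  .FTTTT
  ..FTTT
  ...F.T
Step 4: 3 trees catch fire, 5 burn out
  .....T
  ...F..
  ..FTTT
  ...FTT
  .....T
Step 5: 2 trees catch fire, 3 burn out
  .....T
  ......
  ...FTT
  ....FT
  .....T
Step 6: 2 trees catch fire, 2 burn out
  .....T
  ......
  ....FT
  .....F
  .....T

.....T
......
....FT
.....F
.....T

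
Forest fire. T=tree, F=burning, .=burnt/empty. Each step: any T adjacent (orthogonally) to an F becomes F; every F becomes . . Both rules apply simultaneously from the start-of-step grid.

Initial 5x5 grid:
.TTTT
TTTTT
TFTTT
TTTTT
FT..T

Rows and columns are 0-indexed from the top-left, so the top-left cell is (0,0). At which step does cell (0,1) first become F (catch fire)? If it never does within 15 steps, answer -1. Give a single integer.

Step 1: cell (0,1)='T' (+6 fires, +2 burnt)
Step 2: cell (0,1)='F' (+5 fires, +6 burnt)
  -> target ignites at step 2
Step 3: cell (0,1)='.' (+4 fires, +5 burnt)
Step 4: cell (0,1)='.' (+3 fires, +4 burnt)
Step 5: cell (0,1)='.' (+2 fires, +3 burnt)
Step 6: cell (0,1)='.' (+0 fires, +2 burnt)
  fire out at step 6

2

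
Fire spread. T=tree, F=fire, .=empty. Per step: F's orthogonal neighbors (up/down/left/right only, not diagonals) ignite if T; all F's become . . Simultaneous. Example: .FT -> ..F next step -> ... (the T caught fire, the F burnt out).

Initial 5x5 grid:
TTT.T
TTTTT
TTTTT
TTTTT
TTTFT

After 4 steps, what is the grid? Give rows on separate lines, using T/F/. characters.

Step 1: 3 trees catch fire, 1 burn out
  TTT.T
  TTTTT
  TTTTT
  TTTFT
  TTF.F
Step 2: 4 trees catch fire, 3 burn out
  TTT.T
  TTTTT
  TTTFT
  TTF.F
  TF...
Step 3: 5 trees catch fire, 4 burn out
  TTT.T
  TTTFT
  TTF.F
  TF...
  F....
Step 4: 4 trees catch fire, 5 burn out
  TTT.T
  TTF.F
  TF...
  F....
  .....

TTT.T
TTF.F
TF...
F....
.....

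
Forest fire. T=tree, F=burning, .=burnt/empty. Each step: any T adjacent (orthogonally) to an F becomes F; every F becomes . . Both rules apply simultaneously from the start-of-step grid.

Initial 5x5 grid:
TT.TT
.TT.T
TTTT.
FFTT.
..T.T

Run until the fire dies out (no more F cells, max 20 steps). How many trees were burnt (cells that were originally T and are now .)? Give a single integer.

Answer: 11

Derivation:
Step 1: +3 fires, +2 burnt (F count now 3)
Step 2: +4 fires, +3 burnt (F count now 4)
Step 3: +3 fires, +4 burnt (F count now 3)
Step 4: +1 fires, +3 burnt (F count now 1)
Step 5: +0 fires, +1 burnt (F count now 0)
Fire out after step 5
Initially T: 15, now '.': 21
Total burnt (originally-T cells now '.'): 11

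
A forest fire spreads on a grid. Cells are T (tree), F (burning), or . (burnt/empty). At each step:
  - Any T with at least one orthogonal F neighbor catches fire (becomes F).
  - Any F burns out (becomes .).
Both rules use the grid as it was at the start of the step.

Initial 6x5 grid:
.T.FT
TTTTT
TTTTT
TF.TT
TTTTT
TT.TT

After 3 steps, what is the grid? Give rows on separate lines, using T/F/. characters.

Step 1: 5 trees catch fire, 2 burn out
  .T..F
  TTTFT
  TFTTT
  F..TT
  TFTTT
  TT.TT
Step 2: 9 trees catch fire, 5 burn out
  .T...
  TFF.F
  F.FFT
  ...TT
  F.FTT
  TF.TT
Step 3: 6 trees catch fire, 9 burn out
  .F...
  F....
  ....F
  ...FT
  ...FT
  F..TT

.F...
F....
....F
...FT
...FT
F..TT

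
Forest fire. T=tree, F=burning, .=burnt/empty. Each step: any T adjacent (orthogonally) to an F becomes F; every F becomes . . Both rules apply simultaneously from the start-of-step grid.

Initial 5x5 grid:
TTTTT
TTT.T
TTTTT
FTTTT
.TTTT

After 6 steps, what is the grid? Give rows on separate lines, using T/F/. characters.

Step 1: 2 trees catch fire, 1 burn out
  TTTTT
  TTT.T
  FTTTT
  .FTTT
  .TTTT
Step 2: 4 trees catch fire, 2 burn out
  TTTTT
  FTT.T
  .FTTT
  ..FTT
  .FTTT
Step 3: 5 trees catch fire, 4 burn out
  FTTTT
  .FT.T
  ..FTT
  ...FT
  ..FTT
Step 4: 5 trees catch fire, 5 burn out
  .FTTT
  ..F.T
  ...FT
  ....F
  ...FT
Step 5: 3 trees catch fire, 5 burn out
  ..FTT
  ....T
  ....F
  .....
  ....F
Step 6: 2 trees catch fire, 3 burn out
  ...FT
  ....F
  .....
  .....
  .....

...FT
....F
.....
.....
.....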